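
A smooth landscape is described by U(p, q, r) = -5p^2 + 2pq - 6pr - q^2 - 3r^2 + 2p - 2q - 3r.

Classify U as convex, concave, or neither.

U is quadratic, so its Hessian is the constant matrix H = [[-10, 2, -6], [2, -2, 0], [-6, 0, -6]].
Leading principal minors: -10, 16, -24.
Signs alternate −, +, − ⇒ H ≺ 0 ⇒ concave.

concave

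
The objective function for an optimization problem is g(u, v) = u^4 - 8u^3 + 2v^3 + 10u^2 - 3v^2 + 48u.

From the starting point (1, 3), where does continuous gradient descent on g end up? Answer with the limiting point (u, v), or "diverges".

g is separable, so gradient descent decouples: u follows -∂g/∂u, v follows -∂g/∂v.
∂g/∂u = 4(u - 4)(u - 3)(u + 1); at u=1 this is 48, so u decreases.
∂g/∂v = 6v(v - 1); at v=3 this is 36, so v decreases.
u converges to its nearest critical value -1 (a local min of the u-part); v converges to 1. The iterate converges to (-1, 1).

(-1, 1)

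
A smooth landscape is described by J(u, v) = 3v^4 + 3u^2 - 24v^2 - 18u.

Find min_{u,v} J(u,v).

J(u,v) separates as P(u) + Q(v), so its minimum is min P + min Q.
P'(u) = 6u - 18 vanishes at u ∈ {3}; Q'(v) = 12v(v - 2)(v + 2) vanishes at v ∈ {-2, 0, 2}.
Local minima of P (where P''>0): P(3)=-27. Local minima of Q: Q(-2)=-48, Q(2)=-48.
So the global minimum of J is P(3) + Q(-2) = -27 − 48 = -75, attained at (3, -2).

-75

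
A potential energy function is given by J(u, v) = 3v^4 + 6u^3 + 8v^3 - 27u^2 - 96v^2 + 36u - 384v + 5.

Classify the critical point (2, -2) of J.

saddle point

The mixed partial ∂²J/∂u∂v is 0, so the Hessian at any point is diag(J_uu, J_vv) = diag(18(2u - 3), 12(3v^2 + 4v - 16)).
At (2, -2): H = diag(18, -144).
The eigenvalues have opposite signs, so H is indefinite: a saddle point.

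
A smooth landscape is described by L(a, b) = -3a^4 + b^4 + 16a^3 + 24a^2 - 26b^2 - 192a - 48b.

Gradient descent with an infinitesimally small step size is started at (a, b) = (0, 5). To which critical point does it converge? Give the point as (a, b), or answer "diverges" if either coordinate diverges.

(2, 4)

L is separable, so gradient descent decouples: a follows -∂L/∂a, b follows -∂L/∂b.
∂L/∂a = -12(a - 4)(a - 2)(a + 2); at a=0 this is -192, so a increases.
∂L/∂b = 4(b - 4)(b + 1)(b + 3); at b=5 this is 192, so b decreases.
a converges to its nearest critical value 2 (a local min of the a-part); b converges to 4. The iterate converges to (2, 4).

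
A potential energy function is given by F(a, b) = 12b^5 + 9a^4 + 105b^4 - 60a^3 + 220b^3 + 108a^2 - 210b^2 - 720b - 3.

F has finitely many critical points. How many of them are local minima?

F separates as a function of a plus a function of b, so ∇F=0 decouples.
∂F/∂a = 36a(a - 3)(a - 2) = 0 at a ∈ {0, 2, 3}; ∂F/∂b = 60(b - 1)(b + 1)(b + 3)(b + 4) = 0 at b ∈ {-4, -3, -1, 1}.
The Hessian is diagonal: diag(F_aa, F_bb). Second derivatives: F_aa(0)=216, F_aa(2)=-72, F_aa(3)=108; F_bb(-4)=-900, F_bb(-3)=480, F_bb(-1)=-720, F_bb(1)=2400.
Local minima occur where both diagonal entries positive: (0, -3), (0, 1), (3, -3), (3, 1). Count: 4.

4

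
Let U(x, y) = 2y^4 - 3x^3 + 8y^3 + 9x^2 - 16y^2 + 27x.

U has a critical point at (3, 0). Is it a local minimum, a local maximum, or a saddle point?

local maximum

The mixed partial ∂²U/∂x∂y is 0, so the Hessian at any point is diag(U_xx, U_yy) = diag(18(-x + 1), 8(3y^2 + 6y - 4)).
At (3, 0): H = diag(-36, -32).
Both eigenvalues are negative, so H is negative definite: a local maximum.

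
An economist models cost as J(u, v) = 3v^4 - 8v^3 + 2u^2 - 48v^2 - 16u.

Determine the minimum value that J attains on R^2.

-544

J(u,v) separates as P(u) + Q(v), so its minimum is min P + min Q.
P'(u) = 4u - 16 vanishes at u ∈ {4}; Q'(v) = 12v(v - 4)(v + 2) vanishes at v ∈ {-2, 0, 4}.
Local minima of P (where P''>0): P(4)=-32. Local minima of Q: Q(-2)=-80, Q(4)=-512.
So the global minimum of J is P(4) + Q(4) = -32 − 512 = -544, attained at (4, 4).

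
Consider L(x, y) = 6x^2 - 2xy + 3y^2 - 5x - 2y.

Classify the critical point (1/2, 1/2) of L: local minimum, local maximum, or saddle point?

local minimum

The Hessian of L is constant: H = [[12, -2], [-2, 6]].
det(H) = 12·6 − (-2)² = 68.
det(H) > 0 and tr(H) = 18 > 0, so H is positive definite and the point is a local minimum.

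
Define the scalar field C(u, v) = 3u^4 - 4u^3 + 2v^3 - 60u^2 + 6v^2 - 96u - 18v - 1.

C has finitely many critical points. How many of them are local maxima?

C separates as a function of u plus a function of v, so ∇C=0 decouples.
∂C/∂u = 12(u - 4)(u + 1)(u + 2) = 0 at u ∈ {-2, -1, 4}; ∂C/∂v = 6(v - 1)(v + 3) = 0 at v ∈ {-3, 1}.
The Hessian is diagonal: diag(C_uu, C_vv). Second derivatives: C_uu(-2)=72, C_uu(-1)=-60, C_uu(4)=360; C_vv(-3)=-24, C_vv(1)=24.
Local maxima occur where both diagonal entries negative: (-1, -3). Count: 1.

1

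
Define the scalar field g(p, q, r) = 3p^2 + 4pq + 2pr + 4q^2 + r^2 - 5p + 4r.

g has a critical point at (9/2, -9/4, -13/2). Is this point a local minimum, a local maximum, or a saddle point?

local minimum

The Hessian is constant: H = [[6, 4, 2], [4, 8, 0], [2, 0, 2]].
Leading principal minors: Δ₁ = 6, Δ₂ = 32, Δ₃ = 32.
All leading minors are positive, so H is positive definite: a local minimum.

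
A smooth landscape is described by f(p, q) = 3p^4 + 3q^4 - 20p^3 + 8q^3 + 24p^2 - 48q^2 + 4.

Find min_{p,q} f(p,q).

-636

f(p,q) separates as A(p) + B(q) + 4, so its minimum is min A + min B + 4.
A'(p) = 12p(p - 4)(p - 1) vanishes at p ∈ {0, 1, 4}; B'(q) = 12q(q - 2)(q + 4) vanishes at q ∈ {-4, 0, 2}.
Local minima of A (where A''>0): A(0)=0, A(4)=-128. Local minima of B: B(-4)=-512, B(2)=-80.
So the global minimum of f is A(4) + B(-4) + 4 = -128 − 512 + 4 = -636, attained at (4, -4).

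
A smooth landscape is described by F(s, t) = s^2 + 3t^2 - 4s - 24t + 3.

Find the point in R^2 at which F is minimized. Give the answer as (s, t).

(2, 4)

F(s,t) separates as P(s) + Q(t) + 3, so its minimum is min P + min Q + 3.
P'(s) = 2s - 4 vanishes at s ∈ {2}; Q'(t) = 6(t - 4) vanishes at t ∈ {4}.
Local minima of P (where P''>0): P(2)=-4. Local minima of Q: Q(4)=-48.
So the global minimum of F is P(2) + Q(4) + 3 = -4 − 48 + 3 = -49, attained at (2, 4).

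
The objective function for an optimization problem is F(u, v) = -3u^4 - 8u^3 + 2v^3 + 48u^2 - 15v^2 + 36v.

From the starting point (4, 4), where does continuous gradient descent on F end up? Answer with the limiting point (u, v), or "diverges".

diverges

F is separable, so gradient descent decouples: u follows -∂F/∂u, v follows -∂F/∂v.
∂F/∂u = -12u(u - 2)(u + 4); at u=4 this is -768, so u increases.
∂F/∂v = 6(v - 3)(v - 2); at v=4 this is 12, so v decreases.
The u-coordinate has no critical point in that direction and runs off to infinity.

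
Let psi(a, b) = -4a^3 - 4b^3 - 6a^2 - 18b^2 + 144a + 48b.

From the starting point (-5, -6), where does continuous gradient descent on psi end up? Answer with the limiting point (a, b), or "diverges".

psi is separable, so gradient descent decouples: a follows -∂psi/∂a, b follows -∂psi/∂b.
∂psi/∂a = -12(a - 3)(a + 4); at a=-5 this is -96, so a increases.
∂psi/∂b = -12(b - 1)(b + 4); at b=-6 this is -168, so b increases.
a converges to its nearest critical value -4 (a local min of the a-part); b converges to -4. The iterate converges to (-4, -4).

(-4, -4)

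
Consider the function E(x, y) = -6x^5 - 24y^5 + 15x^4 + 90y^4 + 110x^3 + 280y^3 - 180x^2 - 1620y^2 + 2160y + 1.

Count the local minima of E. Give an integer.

4

E separates as a function of x plus a function of y, so ∇E=0 decouples.
∂E/∂x = -30x(x - 4)(x - 1)(x + 3) = 0 at x ∈ {-3, 0, 1, 4}; ∂E/∂y = -120(y - 3)(y - 2)(y - 1)(y + 3) = 0 at y ∈ {-3, 1, 2, 3}.
The Hessian is diagonal: diag(E_xx, E_yy). Second derivatives: E_xx(-3)=2520, E_xx(0)=-360, E_xx(1)=360, E_xx(4)=-2520; E_yy(-3)=14400, E_yy(1)=-960, E_yy(2)=600, E_yy(3)=-1440.
Local minima occur where both diagonal entries positive: (-3, -3), (-3, 2), (1, -3), (1, 2). Count: 4.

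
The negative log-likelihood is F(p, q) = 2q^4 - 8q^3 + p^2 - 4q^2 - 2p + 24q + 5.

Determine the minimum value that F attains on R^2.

-14

F(p,q) separates as A(p) + B(q) + 5, so its minimum is min A + min B + 5.
A'(p) = 2p - 2 vanishes at p ∈ {1}; B'(q) = 8(q - 3)(q - 1)(q + 1) vanishes at q ∈ {-1, 1, 3}.
Local minima of A (where A''>0): A(1)=-1. Local minima of B: B(-1)=-18, B(3)=-18.
So the global minimum of F is A(1) + B(-1) + 5 = -1 − 18 + 5 = -14, attained at (1, -1).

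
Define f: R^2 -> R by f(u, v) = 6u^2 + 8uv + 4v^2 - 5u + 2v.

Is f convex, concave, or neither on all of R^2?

convex

f is quadratic, so its Hessian is the constant matrix H = [[12, 8], [8, 8]].
det(H) = 32, tr(H) = 20.
det(H) > 0 and tr(H) > 0, so H is positive definite everywhere: convex.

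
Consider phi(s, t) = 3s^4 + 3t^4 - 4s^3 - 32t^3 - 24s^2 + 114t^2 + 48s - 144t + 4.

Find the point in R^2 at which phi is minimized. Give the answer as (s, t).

(-2, 1)

phi(s,t) separates as P(s) + Q(t) + 4, so its minimum is min P + min Q + 4.
P'(s) = 12(s - 2)(s - 1)(s + 2) vanishes at s ∈ {-2, 1, 2}; Q'(t) = 12(t - 4)(t - 3)(t - 1) vanishes at t ∈ {1, 3, 4}.
Local minima of P (where P''>0): P(-2)=-112, P(2)=16. Local minima of Q: Q(1)=-59, Q(4)=-32.
So the global minimum of phi is P(-2) + Q(1) + 4 = -112 − 59 + 4 = -167, attained at (-2, 1).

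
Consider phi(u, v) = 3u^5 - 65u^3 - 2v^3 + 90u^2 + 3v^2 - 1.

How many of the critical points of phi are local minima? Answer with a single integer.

phi separates as a function of u plus a function of v, so ∇phi=0 decouples.
∂phi/∂u = 15u(u - 3)(u - 1)(u + 4) = 0 at u ∈ {-4, 0, 1, 3}; ∂phi/∂v = -6v(v - 1) = 0 at v ∈ {0, 1}.
The Hessian is diagonal: diag(phi_uu, phi_vv). Second derivatives: phi_uu(-4)=-2100, phi_uu(0)=180, phi_uu(1)=-150, phi_uu(3)=630; phi_vv(0)=6, phi_vv(1)=-6.
Local minima occur where both diagonal entries positive: (0, 0), (3, 0). Count: 2.

2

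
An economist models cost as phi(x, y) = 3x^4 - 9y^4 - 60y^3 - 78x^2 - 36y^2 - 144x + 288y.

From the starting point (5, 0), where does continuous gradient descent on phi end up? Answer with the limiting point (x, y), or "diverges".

phi is separable, so gradient descent decouples: x follows -∂phi/∂x, y follows -∂phi/∂y.
∂phi/∂x = 12(x - 4)(x + 1)(x + 3); at x=5 this is 576, so x decreases.
∂phi/∂y = -36(y - 1)(y + 2)(y + 4); at y=0 this is 288, so y decreases.
x converges to its nearest critical value 4 (a local min of the x-part); y converges to -2. The iterate converges to (4, -2).

(4, -2)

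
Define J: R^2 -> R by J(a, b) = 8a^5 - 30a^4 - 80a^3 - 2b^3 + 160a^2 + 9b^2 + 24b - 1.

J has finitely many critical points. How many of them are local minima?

2

J separates as a function of a plus a function of b, so ∇J=0 decouples.
∂J/∂a = 40a(a - 4)(a - 1)(a + 2) = 0 at a ∈ {-2, 0, 1, 4}; ∂J/∂b = -6(b - 4)(b + 1) = 0 at b ∈ {-1, 4}.
The Hessian is diagonal: diag(J_aa, J_bb). Second derivatives: J_aa(-2)=-1440, J_aa(0)=320, J_aa(1)=-360, J_aa(4)=2880; J_bb(-1)=30, J_bb(4)=-30.
Local minima occur where both diagonal entries positive: (0, -1), (4, -1). Count: 2.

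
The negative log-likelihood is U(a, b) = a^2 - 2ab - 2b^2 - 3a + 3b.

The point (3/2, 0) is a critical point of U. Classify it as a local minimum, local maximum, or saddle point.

saddle point

The Hessian of U is constant: H = [[2, -2], [-2, -4]].
det(H) = 2·(-4) − (-2)² = -12.
Since det(H) < 0, H is indefinite and the critical point is a saddle point.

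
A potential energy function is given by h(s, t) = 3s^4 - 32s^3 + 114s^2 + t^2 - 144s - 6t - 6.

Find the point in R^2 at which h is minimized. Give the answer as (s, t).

(1, 3)

h(s,t) separates as P(s) + Q(t) − 6, so its minimum is min P + min Q − 6.
P'(s) = 12(s - 4)(s - 3)(s - 1) vanishes at s ∈ {1, 3, 4}; Q'(t) = 2(t - 3) vanishes at t ∈ {3}.
Local minima of P (where P''>0): P(1)=-59, P(4)=-32. Local minima of Q: Q(3)=-9.
So the global minimum of h is P(1) + Q(3) − 6 = -59 − 9 − 6 = -74, attained at (1, 3).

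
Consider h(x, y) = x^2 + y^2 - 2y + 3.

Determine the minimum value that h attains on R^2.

2

h(x,y) separates as P(x) + Q(y) + 3, so its minimum is min P + min Q + 3.
P'(x) = 2x vanishes at x ∈ {0}; Q'(y) = 2y - 2 vanishes at y ∈ {1}.
Local minima of P (where P''>0): P(0)=0. Local minima of Q: Q(1)=-1.
So the global minimum of h is P(0) + Q(1) + 3 = 0 − 1 + 3 = 2, attained at (0, 1).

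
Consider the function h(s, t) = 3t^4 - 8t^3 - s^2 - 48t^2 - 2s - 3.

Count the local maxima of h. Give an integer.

1

h separates as a function of s plus a function of t, so ∇h=0 decouples.
∂h/∂s = -2(s + 1) = 0 at s ∈ {-1}; ∂h/∂t = 12t(t - 4)(t + 2) = 0 at t ∈ {-2, 0, 4}.
The Hessian is diagonal: diag(h_ss, h_tt). Second derivatives: h_ss(-1)=-2; h_tt(-2)=144, h_tt(0)=-96, h_tt(4)=288.
Local maxima occur where both diagonal entries negative: (-1, 0). Count: 1.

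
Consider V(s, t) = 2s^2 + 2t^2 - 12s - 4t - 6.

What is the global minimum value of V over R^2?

V(s,t) separates as P(s) + Q(t) − 6, so its minimum is min P + min Q − 6.
P'(s) = 4s - 12 vanishes at s ∈ {3}; Q'(t) = 4(t - 1) vanishes at t ∈ {1}.
Local minima of P (where P''>0): P(3)=-18. Local minima of Q: Q(1)=-2.
So the global minimum of V is P(3) + Q(1) − 6 = -18 − 2 − 6 = -26, attained at (3, 1).

-26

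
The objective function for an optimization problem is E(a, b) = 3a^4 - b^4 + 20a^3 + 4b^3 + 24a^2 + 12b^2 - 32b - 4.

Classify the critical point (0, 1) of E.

local minimum

The mixed partial ∂²E/∂a∂b is 0, so the Hessian at any point is diag(E_aa, E_bb) = diag(12(3a^2 + 10a + 4), 12(-b^2 + 2b + 2)).
At (0, 1): H = diag(48, 36).
Both eigenvalues are positive, so H is positive definite: a local minimum.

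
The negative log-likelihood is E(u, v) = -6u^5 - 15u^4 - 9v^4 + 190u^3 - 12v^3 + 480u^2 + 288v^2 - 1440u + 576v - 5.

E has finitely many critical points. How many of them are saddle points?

E separates as a function of u plus a function of v, so ∇E=0 decouples.
∂E/∂u = -30(u - 4)(u - 1)(u + 3)(u + 4) = 0 at u ∈ {-4, -3, 1, 4}; ∂E/∂v = -36(v - 4)(v + 1)(v + 4) = 0 at v ∈ {-4, -1, 4}.
The Hessian is diagonal: diag(E_uu, E_vv). Second derivatives: E_uu(-4)=1200, E_uu(-3)=-840, E_uu(1)=1800, E_uu(4)=-5040; E_vv(-4)=-864, E_vv(-1)=540, E_vv(4)=-1440.
Saddle points occur where the two diagonal entries have opposite signs: (-4, -4), (-4, 4), (-3, -1), (1, -4), (1, 4), (4, -1). Count: 6.

6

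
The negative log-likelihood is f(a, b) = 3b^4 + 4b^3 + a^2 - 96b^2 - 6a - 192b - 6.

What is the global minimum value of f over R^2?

f(a,b) separates as P(a) + Q(b) − 6, so its minimum is min P + min Q − 6.
P'(a) = 2a - 6 vanishes at a ∈ {3}; Q'(b) = 12(b - 4)(b + 1)(b + 4) vanishes at b ∈ {-4, -1, 4}.
Local minima of P (where P''>0): P(3)=-9. Local minima of Q: Q(-4)=-256, Q(4)=-1280.
So the global minimum of f is P(3) + Q(4) − 6 = -9 − 1280 − 6 = -1295, attained at (3, 4).

-1295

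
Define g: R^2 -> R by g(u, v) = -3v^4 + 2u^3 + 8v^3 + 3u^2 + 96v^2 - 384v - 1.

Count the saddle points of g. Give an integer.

3

g separates as a function of u plus a function of v, so ∇g=0 decouples.
∂g/∂u = 6u(u + 1) = 0 at u ∈ {-1, 0}; ∂g/∂v = -12(v - 4)(v - 2)(v + 4) = 0 at v ∈ {-4, 2, 4}.
The Hessian is diagonal: diag(g_uu, g_vv). Second derivatives: g_uu(-1)=-6, g_uu(0)=6; g_vv(-4)=-576, g_vv(2)=144, g_vv(4)=-192.
Saddle points occur where the two diagonal entries have opposite signs: (-1, 2), (0, -4), (0, 4). Count: 3.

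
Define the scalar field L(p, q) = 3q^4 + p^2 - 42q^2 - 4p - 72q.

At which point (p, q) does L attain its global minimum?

L(p,q) separates as A(p) + B(q), so its minimum is min A + min B.
A'(p) = 2p - 4 vanishes at p ∈ {2}; B'(q) = 12(q - 3)(q + 1)(q + 2) vanishes at q ∈ {-2, -1, 3}.
Local minima of A (where A''>0): A(2)=-4. Local minima of B: B(-2)=24, B(3)=-351.
So the global minimum of L is A(2) + B(3) = -4 − 351 = -355, attained at (2, 3).

(2, 3)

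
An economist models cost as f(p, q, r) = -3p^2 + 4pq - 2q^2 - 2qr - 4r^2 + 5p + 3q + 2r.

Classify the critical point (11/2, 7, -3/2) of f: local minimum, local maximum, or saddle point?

The Hessian is constant: H = [[-6, 4, 0], [4, -4, -2], [0, -2, -8]].
Leading principal minors: Δ₁ = -6, Δ₂ = 8, Δ₃ = -40.
The minors alternate sign starting negative (−, +, −), so H is negative definite: a local maximum.

local maximum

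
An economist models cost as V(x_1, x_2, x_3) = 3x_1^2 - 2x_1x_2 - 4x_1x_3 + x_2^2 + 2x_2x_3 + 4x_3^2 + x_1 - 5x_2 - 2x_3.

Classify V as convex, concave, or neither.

convex

V is quadratic, so its Hessian is the constant matrix H = [[6, -2, -4], [-2, 2, 2], [-4, 2, 8]].
Leading principal minors: 6, 8, 40.
All positive ⇒ H ≻ 0 ⇒ convex.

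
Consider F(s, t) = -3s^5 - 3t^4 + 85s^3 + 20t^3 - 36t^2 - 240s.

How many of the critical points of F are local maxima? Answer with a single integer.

4

F separates as a function of s plus a function of t, so ∇F=0 decouples.
∂F/∂s = -15(s - 4)(s - 1)(s + 1)(s + 4) = 0 at s ∈ {-4, -1, 1, 4}; ∂F/∂t = -12t(t - 3)(t - 2) = 0 at t ∈ {0, 2, 3}.
The Hessian is diagonal: diag(F_ss, F_tt). Second derivatives: F_ss(-4)=1800, F_ss(-1)=-450, F_ss(1)=450, F_ss(4)=-1800; F_tt(0)=-72, F_tt(2)=24, F_tt(3)=-36.
Local maxima occur where both diagonal entries negative: (-1, 0), (-1, 3), (4, 0), (4, 3). Count: 4.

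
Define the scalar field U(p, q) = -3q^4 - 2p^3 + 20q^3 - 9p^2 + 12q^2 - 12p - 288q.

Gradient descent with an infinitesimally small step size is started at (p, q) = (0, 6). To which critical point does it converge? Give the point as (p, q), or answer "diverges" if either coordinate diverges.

diverges

U is separable, so gradient descent decouples: p follows -∂U/∂p, q follows -∂U/∂q.
∂U/∂p = -6(p + 1)(p + 2); at p=0 this is -12, so p increases.
∂U/∂q = -12(q - 4)(q - 3)(q + 2); at q=6 this is -576, so q increases.
The p-coordinate has no critical point in that direction and runs off to infinity.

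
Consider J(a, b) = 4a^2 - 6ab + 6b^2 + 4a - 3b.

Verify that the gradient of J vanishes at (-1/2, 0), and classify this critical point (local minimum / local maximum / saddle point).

∇J = (8a - 6b + 4, -6a + 12b - 3); substituting (-1/2, 0) gives ∇J = (0, 0), so (-1/2, 0) is indeed a critical point.
The Hessian of J is constant: H = [[8, -6], [-6, 12]].
det(H) = 8·12 − (-6)² = 60.
det(H) > 0 and tr(H) = 20 > 0, so H is positive definite and the point is a local minimum.

local minimum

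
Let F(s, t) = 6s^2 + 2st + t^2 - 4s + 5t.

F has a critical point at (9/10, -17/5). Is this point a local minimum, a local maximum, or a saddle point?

The Hessian of F is constant: H = [[12, 2], [2, 2]].
det(H) = 12·2 − 2² = 20.
det(H) > 0 and tr(H) = 14 > 0, so H is positive definite and the point is a local minimum.

local minimum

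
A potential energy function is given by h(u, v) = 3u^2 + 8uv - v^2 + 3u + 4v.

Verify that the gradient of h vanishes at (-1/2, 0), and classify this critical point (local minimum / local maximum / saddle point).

saddle point

∇h = (6u + 8v + 3, 8u - 2v + 4); substituting (-1/2, 0) gives ∇h = (0, 0), so (-1/2, 0) is indeed a critical point.
The Hessian of h is constant: H = [[6, 8], [8, -2]].
det(H) = 6·(-2) − 8² = -76.
Since det(H) < 0, H is indefinite and the critical point is a saddle point.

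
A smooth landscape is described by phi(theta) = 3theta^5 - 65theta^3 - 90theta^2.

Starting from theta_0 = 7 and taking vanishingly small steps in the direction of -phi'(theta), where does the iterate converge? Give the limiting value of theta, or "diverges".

phi'(theta) = 15theta(theta - 4)(theta + 1)(theta + 3), so phi'(7) = 25200.
Gradient descent moves in the -phi' direction, i.e. theta is decreasing.
The nearest critical point in that direction is theta = 4, where phi'' = 2100 > 0 (a local minimum). The iterate converges there.

4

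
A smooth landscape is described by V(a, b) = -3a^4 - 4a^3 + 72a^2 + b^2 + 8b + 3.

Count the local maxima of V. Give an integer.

0

V separates as a function of a plus a function of b, so ∇V=0 decouples.
∂V/∂a = -12a(a - 3)(a + 4) = 0 at a ∈ {-4, 0, 3}; ∂V/∂b = 2(b + 4) = 0 at b ∈ {-4}.
The Hessian is diagonal: diag(V_aa, V_bb). Second derivatives: V_aa(-4)=-336, V_aa(0)=144, V_aa(3)=-252; V_bb(-4)=2.
Local maxima occur where both diagonal entries negative: none. Count: 0.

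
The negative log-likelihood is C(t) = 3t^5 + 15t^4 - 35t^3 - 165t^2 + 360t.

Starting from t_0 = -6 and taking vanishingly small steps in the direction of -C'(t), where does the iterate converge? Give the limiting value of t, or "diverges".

C'(t) = 15(t - 2)(t - 1)(t + 3)(t + 4), so C'(-6) = 5040.
Gradient descent moves in the -C' direction, i.e. t is decreasing.
There is no critical point below t=-6, and C' keeps the same sign, so the iterate runs off to −∞.

diverges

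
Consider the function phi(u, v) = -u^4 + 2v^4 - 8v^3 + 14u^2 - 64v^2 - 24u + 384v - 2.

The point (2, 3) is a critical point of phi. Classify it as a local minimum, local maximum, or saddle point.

The mixed partial ∂²phi/∂u∂v is 0, so the Hessian at any point is diag(phi_uu, phi_vv) = diag(4(-3u^2 + 7), 8(3v^2 - 6v - 16)).
At (2, 3): H = diag(-20, -56).
Both eigenvalues are negative, so H is negative definite: a local maximum.

local maximum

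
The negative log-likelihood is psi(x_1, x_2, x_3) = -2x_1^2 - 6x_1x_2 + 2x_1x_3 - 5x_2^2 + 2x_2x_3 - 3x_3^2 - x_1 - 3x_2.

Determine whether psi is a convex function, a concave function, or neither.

concave

psi is quadratic, so its Hessian is the constant matrix H = [[-4, -6, 2], [-6, -10, 2], [2, 2, -6]].
Leading principal minors: -4, 4, -16.
Signs alternate −, +, − ⇒ H ≺ 0 ⇒ concave.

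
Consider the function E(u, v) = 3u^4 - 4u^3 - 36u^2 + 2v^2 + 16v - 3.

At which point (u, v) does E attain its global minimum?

E(u,v) separates as P(u) + Q(v) − 3, so its minimum is min P + min Q − 3.
P'(u) = 12u(u - 3)(u + 2) vanishes at u ∈ {-2, 0, 3}; Q'(v) = 4v + 16 vanishes at v ∈ {-4}.
Local minima of P (where P''>0): P(-2)=-64, P(3)=-189. Local minima of Q: Q(-4)=-32.
So the global minimum of E is P(3) + Q(-4) − 3 = -189 − 32 − 3 = -224, attained at (3, -4).

(3, -4)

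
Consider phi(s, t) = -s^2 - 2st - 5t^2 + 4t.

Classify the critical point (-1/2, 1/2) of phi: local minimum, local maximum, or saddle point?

local maximum

The Hessian of phi is constant: H = [[-2, -2], [-2, -10]].
det(H) = (-2)·(-10) − (-2)² = 16.
det(H) > 0 and tr(H) = -12 < 0, so H is negative definite and the point is a local maximum.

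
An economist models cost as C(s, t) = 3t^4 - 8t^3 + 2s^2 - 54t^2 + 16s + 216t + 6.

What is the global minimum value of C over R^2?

-701

C(s,t) separates as P(s) + Q(t) + 6, so its minimum is min P + min Q + 6.
P'(s) = 4s + 16 vanishes at s ∈ {-4}; Q'(t) = 12(t - 3)(t - 2)(t + 3) vanishes at t ∈ {-3, 2, 3}.
Local minima of P (where P''>0): P(-4)=-32. Local minima of Q: Q(-3)=-675, Q(3)=189.
So the global minimum of C is P(-4) + Q(-3) + 6 = -32 − 675 + 6 = -701, attained at (-4, -3).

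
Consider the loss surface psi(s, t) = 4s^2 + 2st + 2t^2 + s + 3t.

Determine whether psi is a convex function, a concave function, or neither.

psi is quadratic, so its Hessian is the constant matrix H = [[8, 2], [2, 4]].
det(H) = 28, tr(H) = 12.
det(H) > 0 and tr(H) > 0, so H is positive definite everywhere: convex.

convex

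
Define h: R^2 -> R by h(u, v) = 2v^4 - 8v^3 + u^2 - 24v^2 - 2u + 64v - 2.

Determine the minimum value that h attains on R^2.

-131

h(u,v) separates as P(u) + Q(v) − 2, so its minimum is min P + min Q − 2.
P'(u) = 2u - 2 vanishes at u ∈ {1}; Q'(v) = 8(v - 4)(v - 1)(v + 2) vanishes at v ∈ {-2, 1, 4}.
Local minima of P (where P''>0): P(1)=-1. Local minima of Q: Q(-2)=-128, Q(4)=-128.
So the global minimum of h is P(1) + Q(-2) − 2 = -1 − 128 − 2 = -131, attained at (1, -2).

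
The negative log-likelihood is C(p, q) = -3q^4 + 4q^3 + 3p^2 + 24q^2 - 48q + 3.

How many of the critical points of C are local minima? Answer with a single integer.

C separates as a function of p plus a function of q, so ∇C=0 decouples.
∂C/∂p = 6p = 0 at p ∈ {0}; ∂C/∂q = -12(q - 2)(q - 1)(q + 2) = 0 at q ∈ {-2, 1, 2}.
The Hessian is diagonal: diag(C_pp, C_qq). Second derivatives: C_pp(0)=6; C_qq(-2)=-144, C_qq(1)=36, C_qq(2)=-48.
Local minima occur where both diagonal entries positive: (0, 1). Count: 1.

1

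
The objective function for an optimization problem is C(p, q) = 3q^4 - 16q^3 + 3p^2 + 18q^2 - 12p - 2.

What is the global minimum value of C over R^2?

-41

C(p,q) separates as A(p) + B(q) − 2, so its minimum is min A + min B − 2.
A'(p) = 6p - 12 vanishes at p ∈ {2}; B'(q) = 12q(q - 3)(q - 1) vanishes at q ∈ {0, 1, 3}.
Local minima of A (where A''>0): A(2)=-12. Local minima of B: B(0)=0, B(3)=-27.
So the global minimum of C is A(2) + B(3) − 2 = -12 − 27 − 2 = -41, attained at (2, 3).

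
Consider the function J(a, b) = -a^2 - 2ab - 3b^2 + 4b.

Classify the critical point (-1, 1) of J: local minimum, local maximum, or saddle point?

The Hessian of J is constant: H = [[-2, -2], [-2, -6]].
det(H) = (-2)·(-6) − (-2)² = 8.
det(H) > 0 and tr(H) = -8 < 0, so H is negative definite and the point is a local maximum.

local maximum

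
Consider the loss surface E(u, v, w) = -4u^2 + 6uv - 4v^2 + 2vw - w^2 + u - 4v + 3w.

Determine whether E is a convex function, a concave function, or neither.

E is quadratic, so its Hessian is the constant matrix H = [[-8, 6, 0], [6, -8, 2], [0, 2, -2]].
Leading principal minors: -8, 28, -24.
Signs alternate −, +, − ⇒ H ≺ 0 ⇒ concave.

concave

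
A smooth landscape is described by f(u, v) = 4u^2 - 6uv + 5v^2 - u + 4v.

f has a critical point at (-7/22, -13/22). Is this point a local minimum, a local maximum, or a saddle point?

local minimum

The Hessian of f is constant: H = [[8, -6], [-6, 10]].
det(H) = 8·10 − (-6)² = 44.
det(H) > 0 and tr(H) = 18 > 0, so H is positive definite and the point is a local minimum.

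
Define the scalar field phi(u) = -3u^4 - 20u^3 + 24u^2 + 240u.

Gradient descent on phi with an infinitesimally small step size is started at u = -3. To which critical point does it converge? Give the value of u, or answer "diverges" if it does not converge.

phi'(u) = -12(u - 2)(u + 2)(u + 5), so phi'(-3) = -120.
Gradient descent moves in the -phi' direction, i.e. u is increasing.
The nearest critical point in that direction is u = -2, where phi'' = 144 > 0 (a local minimum). The iterate converges there.

-2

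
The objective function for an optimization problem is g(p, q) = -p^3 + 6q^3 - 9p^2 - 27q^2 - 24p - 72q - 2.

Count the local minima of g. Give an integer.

1

g separates as a function of p plus a function of q, so ∇g=0 decouples.
∂g/∂p = -3(p + 2)(p + 4) = 0 at p ∈ {-4, -2}; ∂g/∂q = 18(q - 4)(q + 1) = 0 at q ∈ {-1, 4}.
The Hessian is diagonal: diag(g_pp, g_qq). Second derivatives: g_pp(-4)=6, g_pp(-2)=-6; g_qq(-1)=-90, g_qq(4)=90.
Local minima occur where both diagonal entries positive: (-4, 4). Count: 1.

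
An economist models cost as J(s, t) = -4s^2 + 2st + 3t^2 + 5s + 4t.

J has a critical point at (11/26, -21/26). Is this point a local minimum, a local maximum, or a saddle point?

The Hessian of J is constant: H = [[-8, 2], [2, 6]].
det(H) = (-8)·6 − 2² = -52.
Since det(H) < 0, H is indefinite and the critical point is a saddle point.

saddle point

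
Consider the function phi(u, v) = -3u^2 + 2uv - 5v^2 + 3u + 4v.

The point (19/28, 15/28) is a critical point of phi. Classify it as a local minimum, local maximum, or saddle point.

The Hessian of phi is constant: H = [[-6, 2], [2, -10]].
det(H) = (-6)·(-10) − 2² = 56.
det(H) > 0 and tr(H) = -16 < 0, so H is negative definite and the point is a local maximum.

local maximum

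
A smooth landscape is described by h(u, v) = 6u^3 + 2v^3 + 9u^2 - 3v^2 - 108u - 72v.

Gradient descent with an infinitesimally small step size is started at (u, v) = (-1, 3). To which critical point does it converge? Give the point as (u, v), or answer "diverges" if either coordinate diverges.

h is separable, so gradient descent decouples: u follows -∂h/∂u, v follows -∂h/∂v.
∂h/∂u = 18(u - 2)(u + 3); at u=-1 this is -108, so u increases.
∂h/∂v = 6(v - 4)(v + 3); at v=3 this is -36, so v increases.
u converges to its nearest critical value 2 (a local min of the u-part); v converges to 4. The iterate converges to (2, 4).

(2, 4)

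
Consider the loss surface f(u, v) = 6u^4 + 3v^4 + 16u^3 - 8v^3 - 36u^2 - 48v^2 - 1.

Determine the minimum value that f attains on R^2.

f(u,v) separates as P(u) + Q(v) − 1, so its minimum is min P + min Q − 1.
P'(u) = 24u(u - 1)(u + 3) vanishes at u ∈ {-3, 0, 1}; Q'(v) = 12v(v - 4)(v + 2) vanishes at v ∈ {-2, 0, 4}.
Local minima of P (where P''>0): P(-3)=-270, P(1)=-14. Local minima of Q: Q(-2)=-80, Q(4)=-512.
So the global minimum of f is P(-3) + Q(4) − 1 = -270 − 512 − 1 = -783, attained at (-3, 4).

-783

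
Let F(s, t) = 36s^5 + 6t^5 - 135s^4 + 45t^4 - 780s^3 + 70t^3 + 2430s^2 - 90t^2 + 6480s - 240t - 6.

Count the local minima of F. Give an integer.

F separates as a function of s plus a function of t, so ∇F=0 decouples.
∂F/∂s = 180(s - 4)(s - 3)(s + 1)(s + 3) = 0 at s ∈ {-3, -1, 3, 4}; ∂F/∂t = 30(t - 1)(t + 1)(t + 2)(t + 4) = 0 at t ∈ {-4, -2, -1, 1}.
The Hessian is diagonal: diag(F_ss, F_tt). Second derivatives: F_ss(-3)=-15120, F_ss(-1)=7200, F_ss(3)=-4320, F_ss(4)=6300; F_tt(-4)=-900, F_tt(-2)=180, F_tt(-1)=-180, F_tt(1)=900.
Local minima occur where both diagonal entries positive: (-1, -2), (-1, 1), (4, -2), (4, 1). Count: 4.

4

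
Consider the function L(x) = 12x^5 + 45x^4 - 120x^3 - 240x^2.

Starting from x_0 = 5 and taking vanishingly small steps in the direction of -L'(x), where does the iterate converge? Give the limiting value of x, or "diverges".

L'(x) = 60x(x - 2)(x + 1)(x + 4), so L'(5) = 48600.
Gradient descent moves in the -L' direction, i.e. x is decreasing.
The nearest critical point in that direction is x = 2, where L'' = 2160 > 0 (a local minimum). The iterate converges there.

2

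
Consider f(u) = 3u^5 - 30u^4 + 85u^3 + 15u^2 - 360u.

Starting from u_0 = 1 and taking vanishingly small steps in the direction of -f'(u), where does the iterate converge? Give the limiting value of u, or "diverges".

2

f'(u) = 15(u - 4)(u - 3)(u - 2)(u + 1), so f'(1) = -180.
Gradient descent moves in the -f' direction, i.e. u is increasing.
The nearest critical point in that direction is u = 2, where f'' = 90 > 0 (a local minimum). The iterate converges there.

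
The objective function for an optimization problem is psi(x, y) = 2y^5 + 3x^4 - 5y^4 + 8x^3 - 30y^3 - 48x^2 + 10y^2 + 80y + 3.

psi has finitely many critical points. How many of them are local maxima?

2

psi separates as a function of x plus a function of y, so ∇psi=0 decouples.
∂psi/∂x = 12x(x - 2)(x + 4) = 0 at x ∈ {-4, 0, 2}; ∂psi/∂y = 10(y - 4)(y - 1)(y + 1)(y + 2) = 0 at y ∈ {-2, -1, 1, 4}.
The Hessian is diagonal: diag(psi_xx, psi_yy). Second derivatives: psi_xx(-4)=288, psi_xx(0)=-96, psi_xx(2)=144; psi_yy(-2)=-180, psi_yy(-1)=100, psi_yy(1)=-180, psi_yy(4)=900.
Local maxima occur where both diagonal entries negative: (0, -2), (0, 1). Count: 2.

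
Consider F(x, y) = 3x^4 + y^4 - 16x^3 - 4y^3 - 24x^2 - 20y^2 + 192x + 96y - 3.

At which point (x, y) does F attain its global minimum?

(-2, -3)

F(x,y) separates as P(x) + Q(y) − 3, so its minimum is min P + min Q − 3.
P'(x) = 12(x - 4)(x - 2)(x + 2) vanishes at x ∈ {-2, 2, 4}; Q'(y) = 4(y - 4)(y - 2)(y + 3) vanishes at y ∈ {-3, 2, 4}.
Local minima of P (where P''>0): P(-2)=-304, P(4)=128. Local minima of Q: Q(-3)=-279, Q(4)=64.
So the global minimum of F is P(-2) + Q(-3) − 3 = -304 − 279 − 3 = -586, attained at (-2, -3).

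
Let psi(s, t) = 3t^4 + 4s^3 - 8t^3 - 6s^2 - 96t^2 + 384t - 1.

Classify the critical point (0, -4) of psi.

The mixed partial ∂²psi/∂s∂t is 0, so the Hessian at any point is diag(psi_ss, psi_tt) = diag(12(2s - 1), 12(3t^2 - 4t - 16)).
At (0, -4): H = diag(-12, 576).
The eigenvalues have opposite signs, so H is indefinite: a saddle point.

saddle point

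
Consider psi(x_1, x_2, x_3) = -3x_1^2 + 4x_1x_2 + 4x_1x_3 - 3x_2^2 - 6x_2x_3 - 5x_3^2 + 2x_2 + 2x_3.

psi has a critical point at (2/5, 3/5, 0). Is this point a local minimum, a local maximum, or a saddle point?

local maximum

The Hessian is constant: H = [[-6, 4, 4], [4, -6, -6], [4, -6, -10]].
Leading principal minors: Δ₁ = -6, Δ₂ = 20, Δ₃ = -80.
The minors alternate sign starting negative (−, +, −), so H is negative definite: a local maximum.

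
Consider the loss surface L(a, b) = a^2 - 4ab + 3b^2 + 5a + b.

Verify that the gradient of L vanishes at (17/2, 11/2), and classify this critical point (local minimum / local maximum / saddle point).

∇L = (2a - 4b + 5, -4a + 6b + 1); substituting (17/2, 11/2) gives ∇L = (0, 0), so (17/2, 11/2) is indeed a critical point.
The Hessian of L is constant: H = [[2, -4], [-4, 6]].
det(H) = 2·6 − (-4)² = -4.
Since det(H) < 0, H is indefinite and the critical point is a saddle point.

saddle point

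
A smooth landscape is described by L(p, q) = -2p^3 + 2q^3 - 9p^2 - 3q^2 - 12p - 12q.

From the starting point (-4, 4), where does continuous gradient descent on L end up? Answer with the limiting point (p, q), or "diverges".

L is separable, so gradient descent decouples: p follows -∂L/∂p, q follows -∂L/∂q.
∂L/∂p = -6(p + 1)(p + 2); at p=-4 this is -36, so p increases.
∂L/∂q = 6(q - 2)(q + 1); at q=4 this is 60, so q decreases.
p converges to its nearest critical value -2 (a local min of the p-part); q converges to 2. The iterate converges to (-2, 2).

(-2, 2)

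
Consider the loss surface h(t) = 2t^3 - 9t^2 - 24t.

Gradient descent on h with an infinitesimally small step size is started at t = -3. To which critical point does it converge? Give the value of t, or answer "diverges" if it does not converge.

h'(t) = 6(t - 4)(t + 1), so h'(-3) = 84.
Gradient descent moves in the -h' direction, i.e. t is decreasing.
There is no critical point below t=-3, and h' keeps the same sign, so the iterate runs off to −∞.

diverges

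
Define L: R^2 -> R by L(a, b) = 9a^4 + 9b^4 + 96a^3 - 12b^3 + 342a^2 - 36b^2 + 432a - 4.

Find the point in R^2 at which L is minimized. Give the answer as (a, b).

(-1, 2)

L(a,b) separates as P(a) + Q(b) − 4, so its minimum is min P + min Q − 4.
P'(a) = 36(a + 1)(a + 3)(a + 4) vanishes at a ∈ {-4, -3, -1}; Q'(b) = 36b(b - 2)(b + 1) vanishes at b ∈ {-1, 0, 2}.
Local minima of P (where P''>0): P(-4)=-96, P(-1)=-177. Local minima of Q: Q(-1)=-15, Q(2)=-96.
So the global minimum of L is P(-1) + Q(2) − 4 = -177 − 96 − 4 = -277, attained at (-1, 2).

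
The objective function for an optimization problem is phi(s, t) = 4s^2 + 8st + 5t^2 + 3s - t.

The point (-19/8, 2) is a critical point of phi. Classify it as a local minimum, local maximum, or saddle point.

local minimum

The Hessian of phi is constant: H = [[8, 8], [8, 10]].
det(H) = 8·10 − 8² = 16.
det(H) > 0 and tr(H) = 18 > 0, so H is positive definite and the point is a local minimum.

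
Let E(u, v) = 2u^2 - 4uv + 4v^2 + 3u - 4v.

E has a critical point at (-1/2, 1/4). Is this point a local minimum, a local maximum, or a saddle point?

The Hessian of E is constant: H = [[4, -4], [-4, 8]].
det(H) = 4·8 − (-4)² = 16.
det(H) > 0 and tr(H) = 12 > 0, so H is positive definite and the point is a local minimum.

local minimum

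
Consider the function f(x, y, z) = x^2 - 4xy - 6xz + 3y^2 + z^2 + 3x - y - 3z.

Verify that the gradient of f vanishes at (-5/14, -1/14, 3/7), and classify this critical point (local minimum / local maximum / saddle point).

∇f = (2x - 4y - 6z + 3, -4x + 6y - 1, -6x + 2z - 3); substituting (-5/14, -1/14, 3/7) gives ∇f = (0, 0, 0), so (-5/14, -1/14, 3/7) is indeed a critical point.
The Hessian is constant: H = [[2, -4, -6], [-4, 6, 0], [-6, 0, 2]].
Leading principal minors: Δ₁ = 2, Δ₂ = -4, Δ₃ = -224.
The minors fit neither the all-positive nor the alternating-sign pattern, so H is indefinite: a saddle point.

saddle point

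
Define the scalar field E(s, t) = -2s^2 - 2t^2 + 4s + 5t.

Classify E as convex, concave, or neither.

E is quadratic, so its Hessian is the constant matrix H = [[-4, 0], [0, -4]].
det(H) = 16, tr(H) = -8.
det(H) > 0 and tr(H) < 0, so H is negative definite everywhere: concave.

concave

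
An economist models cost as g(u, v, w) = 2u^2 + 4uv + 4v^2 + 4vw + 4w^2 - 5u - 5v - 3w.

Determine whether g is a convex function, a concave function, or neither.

convex

g is quadratic, so its Hessian is the constant matrix H = [[4, 4, 0], [4, 8, 4], [0, 4, 8]].
Leading principal minors: 4, 16, 64.
All positive ⇒ H ≻ 0 ⇒ convex.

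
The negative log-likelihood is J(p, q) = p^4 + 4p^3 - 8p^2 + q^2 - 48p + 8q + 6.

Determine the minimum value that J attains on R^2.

-90

J(p,q) separates as A(p) + B(q) + 6, so its minimum is min A + min B + 6.
A'(p) = 4(p - 2)(p + 2)(p + 3) vanishes at p ∈ {-3, -2, 2}; B'(q) = 2q + 8 vanishes at q ∈ {-4}.
Local minima of A (where A''>0): A(-3)=45, A(2)=-80. Local minima of B: B(-4)=-16.
So the global minimum of J is A(2) + B(-4) + 6 = -80 − 16 + 6 = -90, attained at (2, -4).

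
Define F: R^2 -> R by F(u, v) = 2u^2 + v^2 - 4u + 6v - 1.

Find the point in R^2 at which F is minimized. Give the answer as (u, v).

F(u,v) separates as P(u) + Q(v) − 1, so its minimum is min P + min Q − 1.
P'(u) = 4u - 4 vanishes at u ∈ {1}; Q'(v) = 2v + 6 vanishes at v ∈ {-3}.
Local minima of P (where P''>0): P(1)=-2. Local minima of Q: Q(-3)=-9.
So the global minimum of F is P(1) + Q(-3) − 1 = -2 − 9 − 1 = -12, attained at (1, -3).

(1, -3)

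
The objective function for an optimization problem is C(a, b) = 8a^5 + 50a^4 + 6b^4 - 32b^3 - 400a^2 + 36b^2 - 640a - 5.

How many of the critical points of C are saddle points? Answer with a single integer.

6

C separates as a function of a plus a function of b, so ∇C=0 decouples.
∂C/∂a = 40(a - 2)(a + 1)(a + 2)(a + 4) = 0 at a ∈ {-4, -2, -1, 2}; ∂C/∂b = 24b(b - 3)(b - 1) = 0 at b ∈ {0, 1, 3}.
The Hessian is diagonal: diag(C_aa, C_bb). Second derivatives: C_aa(-4)=-1440, C_aa(-2)=320, C_aa(-1)=-360, C_aa(2)=2880; C_bb(0)=72, C_bb(1)=-48, C_bb(3)=144.
Saddle points occur where the two diagonal entries have opposite signs: (-4, 0), (-4, 3), (-2, 1), (-1, 0), (-1, 3), (2, 1). Count: 6.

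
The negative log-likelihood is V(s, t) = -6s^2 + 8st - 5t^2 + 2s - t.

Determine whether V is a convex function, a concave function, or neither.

V is quadratic, so its Hessian is the constant matrix H = [[-12, 8], [8, -10]].
det(H) = 56, tr(H) = -22.
det(H) > 0 and tr(H) < 0, so H is negative definite everywhere: concave.

concave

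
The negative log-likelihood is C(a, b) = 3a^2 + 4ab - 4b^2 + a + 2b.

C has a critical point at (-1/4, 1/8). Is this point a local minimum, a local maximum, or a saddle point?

saddle point

The Hessian of C is constant: H = [[6, 4], [4, -8]].
det(H) = 6·(-8) − 4² = -64.
Since det(H) < 0, H is indefinite and the critical point is a saddle point.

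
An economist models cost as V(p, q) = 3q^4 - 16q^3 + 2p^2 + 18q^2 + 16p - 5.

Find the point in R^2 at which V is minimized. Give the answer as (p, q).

V(p,q) separates as A(p) + B(q) − 5, so its minimum is min A + min B − 5.
A'(p) = 4p + 16 vanishes at p ∈ {-4}; B'(q) = 12q(q - 3)(q - 1) vanishes at q ∈ {0, 1, 3}.
Local minima of A (where A''>0): A(-4)=-32. Local minima of B: B(0)=0, B(3)=-27.
So the global minimum of V is A(-4) + B(3) − 5 = -32 − 27 − 5 = -64, attained at (-4, 3).

(-4, 3)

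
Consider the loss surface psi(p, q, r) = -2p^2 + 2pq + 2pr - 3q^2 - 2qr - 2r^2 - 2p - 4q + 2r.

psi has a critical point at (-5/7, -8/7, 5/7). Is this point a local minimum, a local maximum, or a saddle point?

The Hessian is constant: H = [[-4, 2, 2], [2, -6, -2], [2, -2, -4]].
Leading principal minors: Δ₁ = -4, Δ₂ = 20, Δ₃ = -56.
The minors alternate sign starting negative (−, +, −), so H is negative definite: a local maximum.

local maximum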